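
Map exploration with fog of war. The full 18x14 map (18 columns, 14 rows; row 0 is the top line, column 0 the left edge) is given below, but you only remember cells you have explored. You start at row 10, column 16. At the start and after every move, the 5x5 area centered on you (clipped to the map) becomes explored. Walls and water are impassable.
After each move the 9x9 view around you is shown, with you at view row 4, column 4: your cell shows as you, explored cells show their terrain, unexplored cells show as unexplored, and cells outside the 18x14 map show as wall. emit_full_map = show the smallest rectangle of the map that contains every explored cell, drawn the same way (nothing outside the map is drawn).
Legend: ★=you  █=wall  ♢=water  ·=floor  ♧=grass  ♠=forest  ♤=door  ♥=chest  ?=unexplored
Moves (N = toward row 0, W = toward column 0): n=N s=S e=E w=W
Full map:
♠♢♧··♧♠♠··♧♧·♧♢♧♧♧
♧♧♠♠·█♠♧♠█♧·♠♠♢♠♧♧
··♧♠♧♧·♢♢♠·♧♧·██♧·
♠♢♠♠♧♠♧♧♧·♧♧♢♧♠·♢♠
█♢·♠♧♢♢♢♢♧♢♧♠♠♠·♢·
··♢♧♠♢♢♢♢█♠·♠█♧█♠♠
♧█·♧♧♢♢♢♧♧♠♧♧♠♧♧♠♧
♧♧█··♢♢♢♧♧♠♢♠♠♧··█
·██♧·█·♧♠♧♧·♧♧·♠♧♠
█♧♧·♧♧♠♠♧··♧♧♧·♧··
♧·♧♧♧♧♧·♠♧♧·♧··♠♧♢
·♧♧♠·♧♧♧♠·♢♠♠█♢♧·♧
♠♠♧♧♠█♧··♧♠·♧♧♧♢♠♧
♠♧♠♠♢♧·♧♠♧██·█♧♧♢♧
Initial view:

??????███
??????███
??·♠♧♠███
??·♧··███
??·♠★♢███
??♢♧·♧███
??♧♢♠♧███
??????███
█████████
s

??????███
??·♠♧♠███
??·♧··███
??·♠♧♢███
??♢♧★♧███
??♧♢♠♧███
??♧♧♢♧███
█████████
█████████

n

??????███
??????███
??·♠♧♠███
??·♧··███
??·♠★♢███
??♢♧·♧███
??♧♢♠♧███
??♧♧♢♧███
█████████

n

??????███
??????███
??♧··████
??·♠♧♠███
??·♧★·███
??·♠♧♢███
??♢♧·♧███
??♧♢♠♧███
??♧♧♢♧███

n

??????███
??????███
??♧♧♠♧███
??♧··████
??·♠★♠███
??·♧··███
??·♠♧♢███
??♢♧·♧███
??♧♢♠♧███

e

?????████
?????████
?♧♧♠♧████
?♧··█████
?·♠♧★████
?·♧··████
?·♠♧♢████
?♢♧·♧████
?♧♢♠♧████

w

??????███
??????███
??♧♧♠♧███
??♧··████
??·♠★♠███
??·♧··███
??·♠♧♢███
??♢♧·♧███
??♧♢♠♧███

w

???????██
???????██
??♠♧♧♠♧██
??♠♧··███
??♧·★♧♠██
??♧·♧··██
??··♠♧♢██
???♢♧·♧██
???♧♢♠♧██

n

???????██
???????██
??█♧█♠♠██
??♠♧♧♠♧██
??♠♧★·███
??♧·♠♧♠██
??♧·♧··██
??··♠♧♢██
???♢♧·♧██

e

??????███
??????███
?█♧█♠♠███
?♠♧♧♠♧███
?♠♧·★████
?♧·♠♧♠███
?♧·♧··███
?··♠♧♢███
??♢♧·♧███

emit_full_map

█♧█♠♠
♠♧♧♠♧
♠♧·★█
♧·♠♧♠
♧·♧··
··♠♧♢
?♢♧·♧
?♧♢♠♧
?♧♧♢♧


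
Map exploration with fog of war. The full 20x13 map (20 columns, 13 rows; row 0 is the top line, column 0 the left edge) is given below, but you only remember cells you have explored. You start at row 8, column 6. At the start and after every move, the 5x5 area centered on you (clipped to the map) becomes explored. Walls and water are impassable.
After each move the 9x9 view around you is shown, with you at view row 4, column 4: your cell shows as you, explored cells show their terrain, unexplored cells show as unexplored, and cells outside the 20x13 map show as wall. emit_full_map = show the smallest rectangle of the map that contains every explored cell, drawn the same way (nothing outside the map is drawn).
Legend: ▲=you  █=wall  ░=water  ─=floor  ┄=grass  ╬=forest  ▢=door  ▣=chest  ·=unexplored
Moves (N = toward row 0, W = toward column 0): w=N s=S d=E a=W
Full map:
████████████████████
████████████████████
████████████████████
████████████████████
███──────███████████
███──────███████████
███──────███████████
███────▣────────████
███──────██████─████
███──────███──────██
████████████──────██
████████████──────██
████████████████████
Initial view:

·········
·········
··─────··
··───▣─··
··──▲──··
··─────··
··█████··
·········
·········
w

·········
·········
··─────··
··─────··
··──▲▣─··
··─────··
··─────··
··█████··
·········

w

·········
·········
··─────··
··─────··
··──▲──··
··───▣─··
··─────··
··─────··
··█████··

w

·········
·········
··█████··
··─────··
··──▲──··
··─────··
··───▣─··
··─────··
··─────··

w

·········
·········
··█████··
··█████··
··──▲──··
··─────··
··─────··
··───▣─··
··─────··

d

·········
·········
·██████··
·██████··
·───▲─█··
·─────█··
·─────█··
·───▣─···
·─────···

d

·········
·········
███████··
███████··
────▲██··
─────██··
─────██··
───▣─····
─────····

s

·········
███████··
███████··
─────██··
────▲██··
─────██··
───▣───··
─────····
─────····

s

███████··
███████··
─────██··
─────██··
────▲██··
───▣───··
─────██··
─────····
█████····

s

███████··
─────██··
─────██··
─────██··
───▣▲──··
─────██··
─────██··
█████····
·········

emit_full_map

███████
███████
─────██
─────██
─────██
───▣▲──
─────██
─────██
█████··

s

─────██··
─────██··
─────██··
───▣───··
────▲██··
─────██··
███████··
·········
·········

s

─────██··
─────██··
───▣───··
─────██··
────▲██··
███████··
··█████··
·········
█████████

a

·─────██·
·─────██·
·───▣───·
·─────██·
·───▲─██·
·███████·
··██████·
·········
█████████

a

··─────██
··─────██
··───▣───
··─────██
··──▲──██
··███████
··███████
·········
█████████

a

···─────█
···─────█
··────▣──
··──────█
··──▲───█
··███████
··███████
·········
█████████

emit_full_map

·███████
·███████
·─────██
·─────██
·─────██
────▣───
──────██
──▲───██
████████
████████


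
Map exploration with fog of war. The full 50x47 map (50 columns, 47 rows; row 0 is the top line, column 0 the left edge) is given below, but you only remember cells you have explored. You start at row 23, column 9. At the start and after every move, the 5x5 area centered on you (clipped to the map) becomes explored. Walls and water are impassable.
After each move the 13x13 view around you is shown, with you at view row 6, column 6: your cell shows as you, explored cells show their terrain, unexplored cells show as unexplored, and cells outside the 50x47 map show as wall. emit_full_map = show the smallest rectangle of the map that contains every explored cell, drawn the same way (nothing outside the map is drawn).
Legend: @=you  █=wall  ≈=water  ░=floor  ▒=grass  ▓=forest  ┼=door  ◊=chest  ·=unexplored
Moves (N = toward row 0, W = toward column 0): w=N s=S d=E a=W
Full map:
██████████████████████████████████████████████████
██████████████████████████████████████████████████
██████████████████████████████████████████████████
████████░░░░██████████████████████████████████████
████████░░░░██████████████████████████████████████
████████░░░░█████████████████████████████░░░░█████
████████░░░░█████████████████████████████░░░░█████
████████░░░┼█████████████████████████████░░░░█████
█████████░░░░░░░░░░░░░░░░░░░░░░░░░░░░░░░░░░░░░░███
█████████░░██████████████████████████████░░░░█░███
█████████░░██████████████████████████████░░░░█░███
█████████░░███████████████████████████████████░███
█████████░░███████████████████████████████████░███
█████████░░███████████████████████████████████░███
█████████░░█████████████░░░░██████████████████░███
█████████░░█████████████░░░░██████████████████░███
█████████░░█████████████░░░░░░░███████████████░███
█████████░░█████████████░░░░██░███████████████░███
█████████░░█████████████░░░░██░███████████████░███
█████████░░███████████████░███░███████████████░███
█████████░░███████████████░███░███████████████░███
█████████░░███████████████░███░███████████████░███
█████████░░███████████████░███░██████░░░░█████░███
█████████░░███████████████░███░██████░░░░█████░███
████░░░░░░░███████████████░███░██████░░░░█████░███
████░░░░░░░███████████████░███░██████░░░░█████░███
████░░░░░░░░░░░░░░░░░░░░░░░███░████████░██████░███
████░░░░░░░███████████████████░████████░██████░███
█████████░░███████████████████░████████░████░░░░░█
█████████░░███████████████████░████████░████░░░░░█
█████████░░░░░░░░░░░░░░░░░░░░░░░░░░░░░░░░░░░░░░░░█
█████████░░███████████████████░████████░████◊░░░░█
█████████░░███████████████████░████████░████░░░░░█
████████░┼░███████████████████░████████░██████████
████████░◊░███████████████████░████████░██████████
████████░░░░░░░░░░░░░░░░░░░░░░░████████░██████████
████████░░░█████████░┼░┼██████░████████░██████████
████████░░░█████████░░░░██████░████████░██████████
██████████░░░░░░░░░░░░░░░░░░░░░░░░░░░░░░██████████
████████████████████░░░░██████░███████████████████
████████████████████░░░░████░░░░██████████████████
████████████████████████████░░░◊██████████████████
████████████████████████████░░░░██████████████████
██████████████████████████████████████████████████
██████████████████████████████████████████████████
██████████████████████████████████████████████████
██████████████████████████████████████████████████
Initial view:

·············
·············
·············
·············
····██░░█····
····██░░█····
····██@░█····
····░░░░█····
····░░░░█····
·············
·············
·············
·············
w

·············
·············
·············
·············
····██░░█····
····██░░█····
····██@░█····
····██░░█····
····░░░░█····
····░░░░█····
·············
·············
·············

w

·············
·············
·············
·············
····██░░█····
····██░░█····
····██@░█····
····██░░█····
····██░░█····
····░░░░█····
····░░░░█····
·············
·············

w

·············
·············
·············
·············
····██░░█····
····██░░█····
····██@░█····
····██░░█····
····██░░█····
····██░░█····
····░░░░█····
····░░░░█····
·············

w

·············
·············
·············
·············
····██░░█····
····██░░█····
····██@░█····
····██░░█····
····██░░█····
····██░░█····
····██░░█····
····░░░░█····
····░░░░█····

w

·············
·············
·············
·············
····██░░█····
····██░░█····
····██@░█····
····██░░█····
····██░░█····
····██░░█····
····██░░█····
····██░░█····
····░░░░█····

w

·············
·············
·············
·············
····██░░█····
····██░░█····
····██@░█····
····██░░█····
····██░░█····
····██░░█····
····██░░█····
····██░░█····
····██░░█····

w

·············
·············
·············
·············
····██░░█····
····██░░█····
····██@░█····
····██░░█····
····██░░█····
····██░░█····
····██░░█····
····██░░█····
····██░░█····

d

·············
·············
·············
·············
···██░░██····
···██░░██····
···██░@██····
···██░░██····
···██░░██····
···██░░█·····
···██░░█·····
···██░░█·····
···██░░█·····

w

·············
·············
·············
·············
····█░░██····
···██░░██····
···██░@██····
···██░░██····
···██░░██····
···██░░██····
···██░░█·····
···██░░█·····
···██░░█·····

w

·············
·············
·············
·············
····█░░██····
····█░░██····
···██░@██····
···██░░██····
···██░░██····
···██░░██····
···██░░██····
···██░░█·····
···██░░█·····

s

·············
·············
·············
····█░░██····
····█░░██····
···██░░██····
···██░@██····
···██░░██····
···██░░██····
···██░░██····
···██░░█·····
···██░░█·····
···██░░█·····

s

·············
·············
····█░░██····
····█░░██····
···██░░██····
···██░░██····
···██░@██····
···██░░██····
···██░░██····
···██░░█·····
···██░░█·····
···██░░█·····
···██░░█·····

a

·············
·············
·····█░░██···
·····█░░██···
····██░░██···
····██░░██···
····██@░██···
····██░░██···
····██░░██···
····██░░█····
····██░░█····
····██░░█····
····██░░█····

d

·············
·············
····█░░██····
····█░░██····
···██░░██····
···██░░██····
···██░@██····
···██░░██····
···██░░██····
···██░░█·····
···██░░█·····
···██░░█·····
···██░░█·····

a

·············
·············
·····█░░██···
·····█░░██···
····██░░██···
····██░░██···
····██@░██···
····██░░██···
····██░░██···
····██░░█····
····██░░█····
····██░░█····
····██░░█····

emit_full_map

·█░░██
·█░░██
██░░██
██░░██
██@░██
██░░██
██░░██
██░░█·
██░░█·
██░░█·
██░░█·
██░░█·
░░░░█·
░░░░█·

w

·············
·············
·············
·····█░░██···
····██░░██···
····██░░██···
····██@░██···
····██░░██···
····██░░██···
····██░░██···
····██░░█····
····██░░█····
····██░░█····

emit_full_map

·█░░██
██░░██
██░░██
██@░██
██░░██
██░░██
██░░██
██░░█·
██░░█·
██░░█·
██░░█·
██░░█·
░░░░█·
░░░░█·


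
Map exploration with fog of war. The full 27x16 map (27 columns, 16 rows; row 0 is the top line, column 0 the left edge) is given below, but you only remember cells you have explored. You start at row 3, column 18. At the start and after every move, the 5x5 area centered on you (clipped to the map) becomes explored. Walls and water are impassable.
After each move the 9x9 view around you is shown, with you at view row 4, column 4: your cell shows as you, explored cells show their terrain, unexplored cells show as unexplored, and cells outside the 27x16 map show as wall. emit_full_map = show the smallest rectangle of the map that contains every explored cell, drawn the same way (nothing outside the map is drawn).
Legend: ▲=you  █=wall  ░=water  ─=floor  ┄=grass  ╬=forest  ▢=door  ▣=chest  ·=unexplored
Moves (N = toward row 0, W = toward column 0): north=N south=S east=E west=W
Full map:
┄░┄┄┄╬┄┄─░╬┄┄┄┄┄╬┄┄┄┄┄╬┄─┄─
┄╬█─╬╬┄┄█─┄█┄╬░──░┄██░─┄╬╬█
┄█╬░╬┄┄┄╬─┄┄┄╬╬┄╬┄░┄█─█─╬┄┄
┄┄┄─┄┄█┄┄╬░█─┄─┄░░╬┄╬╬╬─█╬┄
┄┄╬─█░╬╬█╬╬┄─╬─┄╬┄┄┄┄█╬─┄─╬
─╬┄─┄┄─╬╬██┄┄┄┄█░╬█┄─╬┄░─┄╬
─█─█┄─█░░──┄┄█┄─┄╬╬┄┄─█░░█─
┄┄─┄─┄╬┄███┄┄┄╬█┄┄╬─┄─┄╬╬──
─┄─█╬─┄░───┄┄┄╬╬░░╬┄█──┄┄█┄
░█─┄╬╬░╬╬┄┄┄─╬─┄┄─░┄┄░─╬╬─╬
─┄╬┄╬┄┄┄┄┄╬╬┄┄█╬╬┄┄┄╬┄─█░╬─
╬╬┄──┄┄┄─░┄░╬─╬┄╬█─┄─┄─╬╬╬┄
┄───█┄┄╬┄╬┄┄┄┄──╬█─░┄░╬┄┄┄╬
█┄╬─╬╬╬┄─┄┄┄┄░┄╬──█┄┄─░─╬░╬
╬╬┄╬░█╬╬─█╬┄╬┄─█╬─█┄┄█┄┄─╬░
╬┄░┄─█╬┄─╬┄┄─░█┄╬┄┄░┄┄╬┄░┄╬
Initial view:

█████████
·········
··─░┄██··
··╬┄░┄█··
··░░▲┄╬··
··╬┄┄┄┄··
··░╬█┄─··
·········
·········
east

█████████
·········
·─░┄██░··
·╬┄░┄█─··
·░░╬▲╬╬··
·╬┄┄┄┄█··
·░╬█┄─╬··
·········
·········

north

█████████
█████████
··┄┄┄┄┄··
·─░┄██░··
·╬┄░▲█─··
·░░╬┄╬╬··
·╬┄┄┄┄█··
·░╬█┄─╬··
·········

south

█████████
··┄┄┄┄┄··
·─░┄██░··
·╬┄░┄█─··
·░░╬▲╬╬··
·╬┄┄┄┄█··
·░╬█┄─╬··
·········
·········

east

█████████
·┄┄┄┄┄···
─░┄██░─··
╬┄░┄█─█··
░░╬┄▲╬╬··
╬┄┄┄┄█╬··
░╬█┄─╬┄··
·········
·········

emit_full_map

·┄┄┄┄┄·
─░┄██░─
╬┄░┄█─█
░░╬┄▲╬╬
╬┄┄┄┄█╬
░╬█┄─╬┄

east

█████████
┄┄┄┄┄····
░┄██░─┄··
┄░┄█─█─··
░╬┄╬▲╬─··
┄┄┄┄█╬─··
╬█┄─╬┄░··
·········
·········

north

█████████
█████████
┄┄┄┄┄╬┄··
░┄██░─┄··
┄░┄█▲█─··
░╬┄╬╬╬─··
┄┄┄┄█╬─··
╬█┄─╬┄░··
·········

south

█████████
┄┄┄┄┄╬┄··
░┄██░─┄··
┄░┄█─█─··
░╬┄╬▲╬─··
┄┄┄┄█╬─··
╬█┄─╬┄░··
·········
·········

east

█████████
┄┄┄┄╬┄···
┄██░─┄╬··
░┄█─█─╬··
╬┄╬╬▲─█··
┄┄┄█╬─┄··
█┄─╬┄░─··
·········
·········

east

█████████
┄┄┄╬┄···█
██░─┄╬╬·█
┄█─█─╬┄·█
┄╬╬╬▲█╬·█
┄┄█╬─┄─·█
┄─╬┄░─┄·█
········█
········█

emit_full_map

·┄┄┄┄┄╬┄··
─░┄██░─┄╬╬
╬┄░┄█─█─╬┄
░░╬┄╬╬╬▲█╬
╬┄┄┄┄█╬─┄─
░╬█┄─╬┄░─┄

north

█████████
█████████
┄┄┄╬┄─┄·█
██░─┄╬╬·█
┄█─█▲╬┄·█
┄╬╬╬─█╬·█
┄┄█╬─┄─·█
┄─╬┄░─┄·█
········█

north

█████████
█████████
█████████
┄┄┄╬┄─┄·█
██░─▲╬╬·█
┄█─█─╬┄·█
┄╬╬╬─█╬·█
┄┄█╬─┄─·█
┄─╬┄░─┄·█

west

█████████
█████████
█████████
┄┄┄┄╬┄─┄·
┄██░▲┄╬╬·
░┄█─█─╬┄·
╬┄╬╬╬─█╬·
┄┄┄█╬─┄─·
█┄─╬┄░─┄·

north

█████████
█████████
█████████
█████████
┄┄┄┄▲┄─┄·
┄██░─┄╬╬·
░┄█─█─╬┄·
╬┄╬╬╬─█╬·
┄┄┄█╬─┄─·

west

█████████
█████████
█████████
█████████
┄┄┄┄▲╬┄─┄
░┄██░─┄╬╬
┄░┄█─█─╬┄
░╬┄╬╬╬─█╬
┄┄┄┄█╬─┄─

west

█████████
█████████
█████████
█████████
·┄┄┄▲┄╬┄─
─░┄██░─┄╬
╬┄░┄█─█─╬
░░╬┄╬╬╬─█
╬┄┄┄┄█╬─┄

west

█████████
█████████
█████████
█████████
··┄┄▲┄┄╬┄
·─░┄██░─┄
·╬┄░┄█─█─
·░░╬┄╬╬╬─
·╬┄┄┄┄█╬─

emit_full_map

·┄┄▲┄┄╬┄─┄
─░┄██░─┄╬╬
╬┄░┄█─█─╬┄
░░╬┄╬╬╬─█╬
╬┄┄┄┄█╬─┄─
░╬█┄─╬┄░─┄

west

█████████
█████████
█████████
█████████
··╬┄▲┄┄┄╬
··─░┄██░─
··╬┄░┄█─█
··░░╬┄╬╬╬
··╬┄┄┄┄█╬

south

█████████
█████████
█████████
··╬┄┄┄┄┄╬
··─░▲██░─
··╬┄░┄█─█
··░░╬┄╬╬╬
··╬┄┄┄┄█╬
··░╬█┄─╬┄

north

█████████
█████████
█████████
█████████
··╬┄▲┄┄┄╬
··─░┄██░─
··╬┄░┄█─█
··░░╬┄╬╬╬
··╬┄┄┄┄█╬

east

█████████
█████████
█████████
█████████
·╬┄┄▲┄┄╬┄
·─░┄██░─┄
·╬┄░┄█─█─
·░░╬┄╬╬╬─
·╬┄┄┄┄█╬─


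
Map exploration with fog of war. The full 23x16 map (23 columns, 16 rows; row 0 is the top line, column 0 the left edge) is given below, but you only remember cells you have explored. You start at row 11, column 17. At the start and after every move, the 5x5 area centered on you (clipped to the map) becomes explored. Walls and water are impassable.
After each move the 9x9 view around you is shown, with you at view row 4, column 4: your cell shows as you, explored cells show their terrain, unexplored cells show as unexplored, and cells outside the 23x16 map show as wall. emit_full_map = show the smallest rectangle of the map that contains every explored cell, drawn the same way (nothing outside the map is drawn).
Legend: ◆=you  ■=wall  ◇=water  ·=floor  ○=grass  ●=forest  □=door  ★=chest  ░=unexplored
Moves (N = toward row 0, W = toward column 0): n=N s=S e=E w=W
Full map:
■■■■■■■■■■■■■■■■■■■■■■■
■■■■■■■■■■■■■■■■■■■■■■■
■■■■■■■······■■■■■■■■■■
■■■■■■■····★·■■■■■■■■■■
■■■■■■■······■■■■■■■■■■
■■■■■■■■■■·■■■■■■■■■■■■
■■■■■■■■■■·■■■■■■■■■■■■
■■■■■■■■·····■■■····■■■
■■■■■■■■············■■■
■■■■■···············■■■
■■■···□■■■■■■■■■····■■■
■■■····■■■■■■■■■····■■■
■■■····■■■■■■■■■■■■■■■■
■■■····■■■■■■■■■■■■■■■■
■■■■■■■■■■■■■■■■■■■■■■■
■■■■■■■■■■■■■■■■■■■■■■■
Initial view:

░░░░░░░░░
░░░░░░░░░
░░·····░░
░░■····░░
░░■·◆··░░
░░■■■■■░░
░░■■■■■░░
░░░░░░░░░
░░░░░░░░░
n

░░░░░░░░░
░░░░░░░░░
░░·····░░
░░·····░░
░░■·◆··░░
░░■····░░
░░■■■■■░░
░░■■■■■░░
░░░░░░░░░

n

░░░░░░░░░
░░░░░░░░░
░░■····░░
░░·····░░
░░··◆··░░
░░■····░░
░░■····░░
░░■■■■■░░
░░■■■■■░░

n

░░░░░░░░░
░░░░░░░░░
░░■■■■■░░
░░■····░░
░░··◆··░░
░░·····░░
░░■····░░
░░■····░░
░░■■■■■░░

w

░░░░░░░░░
░░░░░░░░░
░░■■■■■■░
░░■■····░
░░··◆···░
░░······░
░░■■····░
░░░■····░
░░░■■■■■░

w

░░░░░░░░░
░░░░░░░░░
░░■■■■■■■
░░■■■····
░░··◆····
░░·······
░░■■■····
░░░░■····
░░░░■■■■■

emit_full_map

■■■■■■■
■■■····
··◆····
·······
■■■····
░░■····
░░■■■■■
░░■■■■■

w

░░░░░░░░░
░░░░░░░░░
░░■■■■■■■
░░·■■■···
░░··◆····
░░·······
░░■■■■···
░░░░░■···
░░░░░■■■■

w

░░░░░░░░░
░░░░░░░░░
░░■■■■■■■
░░··■■■··
░░··◆····
░░·······
░░■■■■■··
░░░░░░■··
░░░░░░■■■

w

░░░░░░░░░
░░░░░░░░░
░░·■■■■■■
░░···■■■·
░░··◆····
░░·······
░░■■■■■■·
░░░░░░░■·
░░░░░░░■■

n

░░░░░░░░░
░░░░░░░░░
░░·■■■■░░
░░·■■■■■■
░░··◆■■■·
░░·······
░░·······
░░■■■■■■·
░░░░░░░■·

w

░░░░░░░░░
░░░░░░░░░
░░■·■■■■░
░░■·■■■■■
░░··◆·■■■
░░·······
░░·······
░░░■■■■■■
░░░░░░░░■

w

░░░░░░░░░
░░░░░░░░░
░░■■·■■■■
░░■■·■■■■
░░··◆··■■
░░·······
░░·······
░░░░■■■■■
░░░░░░░░░

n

░░░░░░░░░
░░░░░░░░░
░░·····░░
░░■■·■■■■
░░■■◆■■■■
░░·····■■
░░·······
░░·······
░░░░■■■■■

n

░░░░░░░░░
░░░░░░░░░
░░···★·░░
░░·····░░
░░■■◆■■■■
░░■■·■■■■
░░·····■■
░░·······
░░·······

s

░░░░░░░░░
░░···★·░░
░░·····░░
░░■■·■■■■
░░■■◆■■■■
░░·····■■
░░·······
░░·······
░░░░■■■■■

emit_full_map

···★·░░░░░░░
·····░░░░░░░
■■·■■■■░░░░░
■■◆■■■■■■■■■
·····■■■····
············
············
░░■■■■■■····
░░░░░░░■····
░░░░░░░■■■■■
░░░░░░░■■■■■

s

░░···★·░░
░░·····░░
░░■■·■■■■
░░■■·■■■■
░░··◆··■■
░░·······
░░·······
░░░░■■■■■
░░░░░░░░░

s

░░·····░░
░░■■·■■■■
░░■■·■■■■
░░·····■■
░░··◆····
░░·······
░░■■■■■■■
░░░░░░░░░
░░░░░░░░░

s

░░■■·■■■■
░░■■·■■■■
░░·····■■
░░·······
░░··◆····
░░■■■■■■■
░░■■■■■░░
░░░░░░░░░
░░░░░░░░░

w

░░░■■·■■■
░░░■■·■■■
░░■·····■
░░■······
░░··◆····
░░■■■■■■■
░░■■■■■■░
░░░░░░░░░
░░░░░░░░░

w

░░░░■■·■■
░░░░■■·■■
░░■■·····
░░■■·····
░░··◆····
░░□■■■■■■
░░·■■■■■■
░░░░░░░░░
░░░░░░░░░

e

░░░■■·■■■
░░░■■·■■■
░■■·····■
░■■······
░···◆····
░□■■■■■■■
░·■■■■■■░
░░░░░░░░░
░░░░░░░░░

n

░░░·····░
░░░■■·■■■
░░■■■·■■■
░■■·····■
░■■·◆····
░········
░□■■■■■■■
░·■■■■■■░
░░░░░░░░░

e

░░·····░░
░░■■·■■■■
░■■■·■■■■
■■·····■■
■■··◆····
·········
□■■■■■■■■
·■■■■■■░░
░░░░░░░░░

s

░░■■·■■■■
░■■■·■■■■
■■·····■■
■■·······
····◆····
□■■■■■■■■
·■■■■■■░░
░░░░░░░░░
░░░░░░░░░

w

░░░■■·■■■
░░■■■·■■■
░■■·····■
░■■······
░···◆····
░□■■■■■■■
░·■■■■■■░
░░░░░░░░░
░░░░░░░░░

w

░░░░■■·■■
░░░■■■·■■
░░■■·····
░░■■·····
░░··◆····
░░□■■■■■■
░░·■■■■■■
░░░░░░░░░
░░░░░░░░░

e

░░░■■·■■■
░░■■■·■■■
░■■·····■
░■■······
░···◆····
░□■■■■■■■
░·■■■■■■░
░░░░░░░░░
░░░░░░░░░

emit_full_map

░░···★·░░░░░░░
░░·····░░░░░░░
░░■■·■■■■░░░░░
░■■■·■■■■■■■■■
■■·····■■■····
■■············
···◆··········
□■■■■■■■■■····
·■■■■■■░░■····
░░░░░░░░░■■■■■
░░░░░░░░░■■■■■

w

░░░░■■·■■
░░░■■■·■■
░░■■·····
░░■■·····
░░··◆····
░░□■■■■■■
░░·■■■■■■
░░░░░░░░░
░░░░░░░░░

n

░░░░·····
░░░░■■·■■
░░■■■■·■■
░░■■·····
░░■■◆····
░░·······
░░□■■■■■■
░░·■■■■■■
░░░░░░░░░

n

░░░░···★·
░░░░·····
░░■■■■·■■
░░■■■■·■■
░░■■◆····
░░■■·····
░░·······
░░□■■■■■■
░░·■■■■■■

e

░░░···★·░
░░░·····░
░■■■■·■■■
░■■■■·■■■
░■■·◆···■
░■■······
░········
░□■■■■■■■
░·■■■■■■░

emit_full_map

░░···★·░░░░░░░
░░·····░░░░░░░
■■■■·■■■■░░░░░
■■■■·■■■■■■■■■
■■·◆···■■■····
■■············
··············
□■■■■■■■■■····
·■■■■■■░░■····
░░░░░░░░░■■■■■
░░░░░░░░░■■■■■

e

░░···★·░░
░░·····░░
■■■■·■■■■
■■■■·■■■■
■■··◆··■■
■■·······
·········
□■■■■■■■■
·■■■■■■░░

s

░░·····░░
■■■■·■■■■
■■■■·■■■■
■■·····■■
■■··◆····
·········
□■■■■■■■■
·■■■■■■░░
░░░░░░░░░

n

░░···★·░░
░░·····░░
■■■■·■■■■
■■■■·■■■■
■■··◆··■■
■■·······
·········
□■■■■■■■■
·■■■■■■░░

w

░░░···★·░
░░░·····░
░■■■■·■■■
░■■■■·■■■
░■■·◆···■
░■■······
░········
░□■■■■■■■
░·■■■■■■░

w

░░░░···★·
░░░░·····
░░■■■■·■■
░░■■■■·■■
░░■■◆····
░░■■·····
░░·······
░░□■■■■■■
░░·■■■■■■
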